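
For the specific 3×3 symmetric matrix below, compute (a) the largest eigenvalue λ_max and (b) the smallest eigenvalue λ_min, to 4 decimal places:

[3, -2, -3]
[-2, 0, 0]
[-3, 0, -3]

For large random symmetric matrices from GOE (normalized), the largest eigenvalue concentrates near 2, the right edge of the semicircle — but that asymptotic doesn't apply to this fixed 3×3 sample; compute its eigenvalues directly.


Since M is real symmetric, all three eigenvalues are real; they are the roots of det(λI − M) = λ³ − (tr M) λ² + s λ − det M, where s is the sum of the principal 2×2 minors.
tr M = 3 + 0 + (-3) = 0.
s = (3·0 − (-2)²) + (3·(-3) − (-3)²) + (0·(-3) − 0²) = -4 + (-18) + 0 = -22.
det M (expand along row 1) = 3·0 − (-2)·6 + (-3)·0 = 12.
Characteristic polynomial: λ³ − 22λ − 12 = 0.
Substitute λ = y + (tr M)/3 = y + 0.000000 to remove the quadratic term: y³ + p·y + q = 0 with p = s − (tr M)²/3 = -22.000000 and q = −2(tr M)³/27 + (tr M)·s/3 − det M = -12.000000.
Three real roots ⇒ use the trigonometric (Viète) form: r = 2√(−p/3) = 5.416026, φ = arccos(3q/(p·r)) = arccos(0.302134) = 1.263866 rad.
y_k = r·cos(φ/3 − 2πk/3) for k = 0, 1, 2 gives y = 4.942463, -0.553148, -4.389315.
λ_k = y_k + 0.000000 gives λ = 4.9425, -0.5531, -4.3893 (check: the sum is 0.0000 = tr M).

Hence λ_max = 4.9425 and λ_min = -4.3893.


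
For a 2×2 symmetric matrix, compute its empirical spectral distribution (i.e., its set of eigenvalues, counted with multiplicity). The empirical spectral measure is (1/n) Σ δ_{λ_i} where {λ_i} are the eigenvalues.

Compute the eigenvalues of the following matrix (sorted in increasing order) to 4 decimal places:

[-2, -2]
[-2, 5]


Since M is real symmetric, both eigenvalues are real; they are the roots of det(λI − M) = λ² − (tr M) λ + det M.
tr M = -2 + 5 = 3.
det M = (-2)·5 − (-2)² = -10 − 4 = -14.
Characteristic polynomial: λ² − 3λ − 14 = 0.
Discriminant Δ = (tr M)² − 4·det M = 9 − (-56) = 65; √Δ = 8.062258.
λ = (tr M ± √Δ)/2 = (3 ± 8.062258)/2, giving (tr M − √Δ)/2 = -2.5311 and (tr M + √Δ)/2 = 5.5311.

Eigenvalues sorted in increasing order: [-2.5311, 5.5311].


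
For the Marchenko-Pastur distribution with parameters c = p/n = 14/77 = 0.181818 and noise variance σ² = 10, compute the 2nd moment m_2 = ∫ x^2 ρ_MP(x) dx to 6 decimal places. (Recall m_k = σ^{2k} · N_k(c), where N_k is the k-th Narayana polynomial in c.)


E[X²] = σ⁴ (1 + c) (second MP moment). With σ² = 10 (so σ⁴ = 100) and c = 14/77 = 0.181818: E[X²] = 100 · (1 + 0.181818) = 100 · 1.181818.

So E[X^2] = 118.181818.


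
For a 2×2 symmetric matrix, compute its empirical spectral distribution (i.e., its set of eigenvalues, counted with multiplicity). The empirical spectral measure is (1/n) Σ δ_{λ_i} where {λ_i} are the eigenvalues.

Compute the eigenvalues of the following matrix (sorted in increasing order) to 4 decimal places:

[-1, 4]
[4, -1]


Since M is real symmetric, both eigenvalues are real; they are the roots of det(λI − M) = λ² − (tr M) λ + det M.
tr M = -1 + (-1) = -2.
det M = (-1)·(-1) − 4² = 1 − 16 = -15.
Characteristic polynomial: λ² + 2λ − 15 = 0.
Discriminant Δ = (tr M)² − 4·det M = 4 − (-60) = 64; √Δ = 8.000000.
λ = (tr M ± √Δ)/2 = (-2 ± 8.000000)/2, giving (tr M − √Δ)/2 = -5.0000 and (tr M + √Δ)/2 = 3.0000.

Eigenvalues sorted in increasing order: [-5.0000, 3.0000].


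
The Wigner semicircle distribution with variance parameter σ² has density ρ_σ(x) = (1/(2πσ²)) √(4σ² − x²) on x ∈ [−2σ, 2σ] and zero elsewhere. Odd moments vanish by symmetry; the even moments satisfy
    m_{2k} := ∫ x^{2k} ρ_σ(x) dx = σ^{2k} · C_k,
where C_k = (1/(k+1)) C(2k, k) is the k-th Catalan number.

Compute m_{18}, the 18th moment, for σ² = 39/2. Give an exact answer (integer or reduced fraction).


By the scaled semicircle moment identity, m_{2k} = σ^{2k} · C_k with k = 9.
C_9 = (1/(k+1)) · C(2k, k) = (1/10) · C(18, 9) = (1/10) · 48620 = 4862.
σ^{2k} = (σ²)^k = (39/2)^9 = 208728361158759/512.

Therefore m_{18} = σ^{18} · C_9 = (208728361158759/512) · 4862 = 507418645976943129/256.


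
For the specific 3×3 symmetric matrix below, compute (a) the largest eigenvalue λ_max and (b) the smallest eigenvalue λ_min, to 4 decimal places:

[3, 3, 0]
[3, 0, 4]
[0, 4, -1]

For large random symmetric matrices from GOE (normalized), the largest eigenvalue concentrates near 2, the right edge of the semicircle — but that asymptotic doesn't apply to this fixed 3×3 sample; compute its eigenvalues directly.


Since M is real symmetric, all three eigenvalues are real; they are the roots of det(λI − M) = λ³ − (tr M) λ² + s λ − det M, where s is the sum of the principal 2×2 minors.
tr M = 3 + 0 + (-1) = 2.
s = (3·0 − 3²) + (3·(-1) − 0²) + (0·(-1) − 4²) = -9 + (-3) + (-16) = -28.
det M (expand along row 1) = 3·(-16) − 3·(-3) + 0·12 = -39.
Characteristic polynomial: λ³ − 2λ² − 28λ + 39 = 0.
Substitute λ = y + (tr M)/3 = y + 0.666667 to remove the quadratic term: y³ + p·y + q = 0 with p = s − (tr M)²/3 = -29.333333 and q = −2(tr M)³/27 + (tr M)·s/3 − det M = 19.740741.
Three real roots ⇒ use the trigonometric (Viète) form: r = 2√(−p/3) = 6.253888, φ = arccos(3q/(p·r)) = arccos(-0.322829) = 1.899514 rad.
y_k = r·cos(φ/3 − 2πk/3) for k = 0, 1, 2 gives y = 5.041603, 0.683884, -5.725487.
λ_k = y_k + 0.666667 gives λ = 5.7083, 1.3506, -5.0588 (check: the sum is 2.0000 = tr M).

Hence λ_max = 5.7083 and λ_min = -5.0588.


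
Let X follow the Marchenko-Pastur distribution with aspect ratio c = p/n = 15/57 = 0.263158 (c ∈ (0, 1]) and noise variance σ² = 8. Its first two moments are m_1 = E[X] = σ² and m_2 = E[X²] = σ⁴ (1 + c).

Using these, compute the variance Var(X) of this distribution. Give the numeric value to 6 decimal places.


m_1 = E[X] = σ² = 8, so m_1² = 64.
m_2 = E[X²] = σ⁴ (1 + c) = 64 · (1 + 0.263158) = 64 · 1.263158 = 80.842105.
(Note m_2 − m_1² simplifies to c · σ⁴ = 0.263158 · 64.)

Var(X) = m_2 − m_1² = 80.842105 − 64 = 16.842105.


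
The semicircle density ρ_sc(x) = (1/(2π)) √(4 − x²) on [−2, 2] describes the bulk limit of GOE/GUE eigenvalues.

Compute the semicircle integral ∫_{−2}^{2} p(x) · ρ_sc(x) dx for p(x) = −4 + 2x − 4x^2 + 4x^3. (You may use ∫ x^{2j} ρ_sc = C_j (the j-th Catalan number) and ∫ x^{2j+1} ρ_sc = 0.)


Write p(x) = Σ a_i x^i, split into monomials and integrate each against ρ_sc separately.
Using ∫ x^{2j} ρ_sc = C_j = (1/(j+1)) C(2j, j) (Catalan numbers) and ∫ x^{2j+1} ρ_sc = 0 (odd monomials vanish by symmetry):
  i = 0 (even): a_0 · C_{0} = -4 · 1 = -4
  i = 1 (odd): ∫ x^1 ρ_sc = 0 (vanishes)
  i = 2 (even): a_2 · C_{1} = -4 · 1 = -4
  i = 3 (odd): ∫ x^3 ρ_sc = 0 (vanishes)

Summing the contributions: ∫_{−2}^{2} p(x) ρ_sc(x) dx = (-4) + (-4) = -8.


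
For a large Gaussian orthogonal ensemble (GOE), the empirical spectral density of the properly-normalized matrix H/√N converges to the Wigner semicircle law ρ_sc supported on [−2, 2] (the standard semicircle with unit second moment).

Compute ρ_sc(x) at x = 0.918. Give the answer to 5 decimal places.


ρ_sc(x) = (1/(2π)) √(4 − x²). With x = 0.918:
  4 − x² = 4 − (0.918)² = 4 − 0.842724 = 3.157276.
  √(4 − x²) = 1.776873.
  1/(2π) = 0.159155.
  ρ_sc(0.918) = 0.159155 · 1.776873 = 0.282798.

Rounded to 5 decimal places: ρ_sc(0.918) ≈ 0.28280.


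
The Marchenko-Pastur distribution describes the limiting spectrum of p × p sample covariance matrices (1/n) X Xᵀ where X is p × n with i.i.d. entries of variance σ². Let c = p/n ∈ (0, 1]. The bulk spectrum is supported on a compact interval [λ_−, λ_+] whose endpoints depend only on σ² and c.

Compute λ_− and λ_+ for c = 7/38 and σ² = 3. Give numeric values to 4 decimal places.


c = 7/38 = 0.184211; √c = 0.429198.
λ_− = σ² (1 − √c)² = 3 · (1 − 0.429198)² = 3 · (0.570802)² = 0.977446.
λ_+ = σ² (1 + √c)² = 3 · (1 + 0.429198)² = 3 · (1.429198)² = 6.127817.

Rounded to 4 decimal places: λ_− ≈ 0.9774, λ_+ ≈ 6.1278.


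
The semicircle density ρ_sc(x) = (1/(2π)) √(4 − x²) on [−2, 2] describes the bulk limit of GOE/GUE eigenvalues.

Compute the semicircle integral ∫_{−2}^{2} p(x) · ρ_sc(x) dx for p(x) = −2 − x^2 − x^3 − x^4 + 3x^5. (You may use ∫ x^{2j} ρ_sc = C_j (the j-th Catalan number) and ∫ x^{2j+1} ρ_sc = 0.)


Write p(x) = Σ a_i x^i, split into monomials and integrate each against ρ_sc separately.
Using ∫ x^{2j} ρ_sc = C_j = (1/(j+1)) C(2j, j) (Catalan numbers) and ∫ x^{2j+1} ρ_sc = 0 (odd monomials vanish by symmetry):
  i = 0 (even): a_0 · C_{0} = -2 · 1 = -2
  i = 2 (even): a_2 · C_{1} = -1 · 1 = -1
  i = 3 (odd): ∫ x^3 ρ_sc = 0 (vanishes)
  i = 4 (even): a_4 · C_{2} = -1 · 2 = -2
  i = 5 (odd): ∫ x^5 ρ_sc = 0 (vanishes)

Summing the contributions: ∫_{−2}^{2} p(x) ρ_sc(x) dx = (-2) + (-1) + (-2) = -5.


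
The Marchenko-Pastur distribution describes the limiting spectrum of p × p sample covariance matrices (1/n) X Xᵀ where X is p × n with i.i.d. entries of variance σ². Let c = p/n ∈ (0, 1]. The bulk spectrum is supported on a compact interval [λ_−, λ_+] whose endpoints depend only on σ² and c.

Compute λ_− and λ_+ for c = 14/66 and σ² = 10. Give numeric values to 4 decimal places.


c = 14/66 = 0.212121; √c = 0.460566.
λ_− = σ² (1 − √c)² = 10 · (1 − 0.460566)² = 10 · (0.539434)² = 2.909888.
λ_+ = σ² (1 + √c)² = 10 · (1 + 0.460566)² = 10 · (1.460566)² = 21.332536.

Rounded to 4 decimal places: λ_− ≈ 2.9099, λ_+ ≈ 21.3325.


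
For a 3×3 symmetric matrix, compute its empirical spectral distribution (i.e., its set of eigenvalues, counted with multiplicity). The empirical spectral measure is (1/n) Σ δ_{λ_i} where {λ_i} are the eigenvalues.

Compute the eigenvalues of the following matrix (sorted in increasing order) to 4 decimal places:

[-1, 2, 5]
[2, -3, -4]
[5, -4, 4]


Since M is real symmetric, all three eigenvalues are real; they are the roots of det(λI − M) = λ³ − (tr M) λ² + s λ − det M, where s is the sum of the principal 2×2 minors.
tr M = -1 + (-3) + 4 = 0.
s = ((-1)·(-3) − 2²) + ((-1)·4 − 5²) + ((-3)·4 − (-4)²) = -1 + (-29) + (-28) = -58.
det M (expand along row 1) = (-1)·(-28) − 2·28 + 5·7 = 7.
Characteristic polynomial: λ³ − 58λ − 7 = 0.
Substitute λ = y + (tr M)/3 = y + 0.000000 to remove the quadratic term: y³ + p·y + q = 0 with p = s − (tr M)²/3 = -58.000000 and q = −2(tr M)³/27 + (tr M)·s/3 − det M = -7.000000.
Three real roots ⇒ use the trigonometric (Viète) form: r = 2√(−p/3) = 8.793937, φ = arccos(3q/(p·r)) = arccos(0.041173) = 1.529612 rad.
y_k = r·cos(φ/3 − 2πk/3) for k = 0, 1, 2 gives y = 7.675415, -0.120720, -7.554695.
λ_k = y_k + 0.000000 gives λ = 7.6754, -0.1207, -7.5547 (check: the sum is 0.0000 = tr M).

Eigenvalues sorted in increasing order: [-7.5547, -0.1207, 7.6754].


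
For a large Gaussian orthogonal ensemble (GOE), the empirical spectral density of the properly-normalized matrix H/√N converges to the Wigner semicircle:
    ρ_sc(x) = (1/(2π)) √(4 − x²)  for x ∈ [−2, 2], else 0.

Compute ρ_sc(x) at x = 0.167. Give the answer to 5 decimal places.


ρ_sc(x) = (1/(2π)) √(4 − x²). With x = 0.167:
  4 − x² = 4 − (0.167)² = 4 − 0.027889 = 3.972111.
  √(4 − x²) = 1.993016.
  1/(2π) = 0.159155.
  ρ_sc(0.167) = 0.159155 · 1.993016 = 0.317198.

Rounded to 5 decimal places: ρ_sc(0.167) ≈ 0.31720.


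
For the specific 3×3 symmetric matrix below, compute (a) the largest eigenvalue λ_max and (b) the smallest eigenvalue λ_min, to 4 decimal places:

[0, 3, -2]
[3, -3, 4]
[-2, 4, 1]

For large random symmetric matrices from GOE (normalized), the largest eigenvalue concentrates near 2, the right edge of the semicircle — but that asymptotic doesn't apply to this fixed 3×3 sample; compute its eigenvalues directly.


Since M is real symmetric, all three eigenvalues are real; they are the roots of det(λI − M) = λ³ − (tr M) λ² + s λ − det M, where s is the sum of the principal 2×2 minors.
tr M = 0 + (-3) + 1 = -2.
s = (0·(-3) − 3²) + (0·1 − (-2)²) + ((-3)·1 − 4²) = -9 + (-4) + (-19) = -32.
det M (expand along row 1) = 0·(-19) − 3·11 + (-2)·6 = -45.
Characteristic polynomial: λ³ + 2λ² − 32λ + 45 = 0.
Substitute λ = y + (tr M)/3 = y − 0.666667 to remove the quadratic term: y³ + p·y + q = 0 with p = s − (tr M)²/3 = -33.333333 and q = −2(tr M)³/27 + (tr M)·s/3 − det M = 66.925926.
Three real roots ⇒ use the trigonometric (Viète) form: r = 2√(−p/3) = 6.666667, φ = arccos(3q/(p·r)) = arccos(-0.903500) = 2.698663 rad.
y_k = r·cos(φ/3 − 2πk/3) for k = 0, 1, 2 gives y = 4.146393, 2.447744, -6.594137.
λ_k = y_k − 0.666667 gives λ = 3.4797, 1.7811, -7.2608 (check: the sum is -2.0000 = tr M).

Hence λ_max = 3.4797 and λ_min = -7.2608.


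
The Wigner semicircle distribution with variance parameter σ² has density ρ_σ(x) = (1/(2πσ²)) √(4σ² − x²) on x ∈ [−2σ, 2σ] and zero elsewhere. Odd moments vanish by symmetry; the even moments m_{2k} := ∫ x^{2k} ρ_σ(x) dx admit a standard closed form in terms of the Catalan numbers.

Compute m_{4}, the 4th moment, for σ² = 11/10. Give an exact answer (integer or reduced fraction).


By the scaled semicircle moment identity, m_{2k} = σ^{2k} · C_k with k = 2.
C_2 = (1/(k+1)) · C(2k, k) = (1/3) · C(4, 2) = (1/3) · 6 = 2.
σ^{2k} = (σ²)^k = (11/10)^2 = 121/100.

Therefore m_{4} = σ^{4} · C_2 = (121/100) · 2 = 121/50.


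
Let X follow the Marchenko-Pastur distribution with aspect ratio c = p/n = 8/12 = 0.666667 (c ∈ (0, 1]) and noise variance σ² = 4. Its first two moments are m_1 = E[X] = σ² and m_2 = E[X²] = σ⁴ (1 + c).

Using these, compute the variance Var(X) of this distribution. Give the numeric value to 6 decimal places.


m_1 = E[X] = σ² = 4, so m_1² = 16.
m_2 = E[X²] = σ⁴ (1 + c) = 16 · (1 + 0.666667) = 16 · 1.666667 = 26.666667.
(Note m_2 − m_1² simplifies to c · σ⁴ = 0.666667 · 16.)

Var(X) = m_2 − m_1² = 26.666667 − 16 = 10.666667.


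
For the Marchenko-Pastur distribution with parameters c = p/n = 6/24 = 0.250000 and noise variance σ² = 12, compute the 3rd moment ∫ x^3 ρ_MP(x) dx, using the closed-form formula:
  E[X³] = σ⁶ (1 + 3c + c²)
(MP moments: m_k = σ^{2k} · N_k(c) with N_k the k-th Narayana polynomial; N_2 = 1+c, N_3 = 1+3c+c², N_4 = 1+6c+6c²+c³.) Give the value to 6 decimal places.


E[X³] = σ⁶ (1 + 3c + c²) (third MP moment). With σ² = 12 (so σ⁶ = 1728) and c = 6/24 = 0.250000: E[X³] = 1728 · (1 + 3·0.250000 + (0.250000)²) = 1728 · 1.812500.

So E[X^3] = 3132.000000.


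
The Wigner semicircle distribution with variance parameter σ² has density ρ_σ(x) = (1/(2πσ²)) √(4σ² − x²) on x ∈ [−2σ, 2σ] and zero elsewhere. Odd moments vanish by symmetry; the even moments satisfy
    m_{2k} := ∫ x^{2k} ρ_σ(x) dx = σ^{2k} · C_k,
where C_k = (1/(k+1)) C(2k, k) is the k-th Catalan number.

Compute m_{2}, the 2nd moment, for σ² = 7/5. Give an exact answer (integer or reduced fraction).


By the scaled semicircle moment identity, m_{2k} = σ^{2k} · C_k with k = 1.
C_1 = (1/(k+1)) · C(2k, k) = (1/2) · C(2, 1) = (1/2) · 2 = 1.
σ^{2k} = (σ²)^k = (7/5)^1 = 7/5.

Therefore m_{2} = σ^{2} · C_1 = (7/5) · 1 = 7/5.


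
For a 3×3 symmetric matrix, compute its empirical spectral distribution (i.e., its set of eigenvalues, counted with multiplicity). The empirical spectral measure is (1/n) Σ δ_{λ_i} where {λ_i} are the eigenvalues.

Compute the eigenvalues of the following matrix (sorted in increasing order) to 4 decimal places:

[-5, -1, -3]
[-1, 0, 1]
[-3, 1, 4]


Since M is real symmetric, all three eigenvalues are real; they are the roots of det(λI − M) = λ³ − (tr M) λ² + s λ − det M, where s is the sum of the principal 2×2 minors.
tr M = -5 + 0 + 4 = -1.
s = ((-5)·0 − (-1)²) + ((-5)·4 − (-3)²) + (0·4 − 1²) = -1 + (-29) + (-1) = -31.
det M (expand along row 1) = (-5)·(-1) − (-1)·(-1) + (-3)·(-1) = 7.
Characteristic polynomial: λ³ + λ² − 31λ − 7 = 0.
Substitute λ = y + (tr M)/3 = y − 0.333333 to remove the quadratic term: y³ + p·y + q = 0 with p = s − (tr M)²/3 = -31.333333 and q = −2(tr M)³/27 + (tr M)·s/3 − det M = 3.407407.
Three real roots ⇒ use the trigonometric (Viète) form: r = 2√(−p/3) = 6.463573, φ = arccos(3q/(p·r)) = arccos(-0.050474) = 1.621292 rad.
y_k = r·cos(φ/3 − 2πk/3) for k = 0, 1, 2 gives y = 5.542432, 0.108788, -5.651220.
λ_k = y_k − 0.333333 gives λ = 5.2091, -0.2245, -5.9846 (check: the sum is -1.0000 = tr M).

Eigenvalues sorted in increasing order: [-5.9846, -0.2245, 5.2091].


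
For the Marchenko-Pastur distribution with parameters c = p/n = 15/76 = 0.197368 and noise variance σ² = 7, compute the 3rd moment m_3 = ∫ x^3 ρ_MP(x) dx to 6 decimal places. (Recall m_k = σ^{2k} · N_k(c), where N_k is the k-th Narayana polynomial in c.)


E[X³] = σ⁶ (1 + 3c + c²) (third MP moment). With σ² = 7 (so σ⁶ = 343) and c = 15/76 = 0.197368: E[X³] = 343 · (1 + 3·0.197368 + (0.197368)²) = 343 · 1.631060.

So E[X^3] = 559.453428.


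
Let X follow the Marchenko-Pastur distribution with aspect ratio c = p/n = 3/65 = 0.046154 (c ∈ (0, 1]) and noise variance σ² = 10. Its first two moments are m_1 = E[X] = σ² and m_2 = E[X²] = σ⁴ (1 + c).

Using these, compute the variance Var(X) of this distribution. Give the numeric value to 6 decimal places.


m_1 = E[X] = σ² = 10, so m_1² = 100.
m_2 = E[X²] = σ⁴ (1 + c) = 100 · (1 + 0.046154) = 100 · 1.046154 = 104.615385.
(Note m_2 − m_1² simplifies to c · σ⁴ = 0.046154 · 100.)

Var(X) = m_2 − m_1² = 104.615385 − 100 = 4.615385.


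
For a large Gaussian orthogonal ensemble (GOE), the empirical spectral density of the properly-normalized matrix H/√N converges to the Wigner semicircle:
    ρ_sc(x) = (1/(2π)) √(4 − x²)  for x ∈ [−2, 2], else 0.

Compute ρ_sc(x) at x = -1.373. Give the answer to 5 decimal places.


ρ_sc(x) = (1/(2π)) √(4 − x²). With x = -1.373:
  4 − x² = 4 − (-1.373)² = 4 − 1.885129 = 2.114871.
  √(4 − x²) = 1.454260.
  1/(2π) = 0.159155.
  ρ_sc(-1.373) = 0.159155 · 1.454260 = 0.231453.

Rounded to 5 decimal places: ρ_sc(-1.373) ≈ 0.23145.


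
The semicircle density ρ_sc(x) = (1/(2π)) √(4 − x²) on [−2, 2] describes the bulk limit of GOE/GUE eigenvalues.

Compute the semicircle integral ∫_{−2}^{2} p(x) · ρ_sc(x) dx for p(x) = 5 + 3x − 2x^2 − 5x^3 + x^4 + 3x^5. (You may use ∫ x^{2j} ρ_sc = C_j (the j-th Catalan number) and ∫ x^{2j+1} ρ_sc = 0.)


Write p(x) = Σ a_i x^i, split into monomials and integrate each against ρ_sc separately.
Using ∫ x^{2j} ρ_sc = C_j = (1/(j+1)) C(2j, j) (Catalan numbers) and ∫ x^{2j+1} ρ_sc = 0 (odd monomials vanish by symmetry):
  i = 0 (even): a_0 · C_{0} = 5 · 1 = 5
  i = 1 (odd): ∫ x^1 ρ_sc = 0 (vanishes)
  i = 2 (even): a_2 · C_{1} = -2 · 1 = -2
  i = 3 (odd): ∫ x^3 ρ_sc = 0 (vanishes)
  i = 4 (even): a_4 · C_{2} = 1 · 2 = 2
  i = 5 (odd): ∫ x^5 ρ_sc = 0 (vanishes)

Summing the contributions: ∫_{−2}^{2} p(x) ρ_sc(x) dx = 5 + (-2) + 2 = 5.


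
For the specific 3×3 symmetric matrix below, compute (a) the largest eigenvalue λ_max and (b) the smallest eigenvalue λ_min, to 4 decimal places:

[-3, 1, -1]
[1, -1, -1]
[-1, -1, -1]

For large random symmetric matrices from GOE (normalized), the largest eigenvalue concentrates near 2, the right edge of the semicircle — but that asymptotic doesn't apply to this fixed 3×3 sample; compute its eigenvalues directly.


Since M is real symmetric, all three eigenvalues are real; they are the roots of det(λI − M) = λ³ − (tr M) λ² + s λ − det M, where s is the sum of the principal 2×2 minors.
tr M = -3 + (-1) + (-1) = -5.
s = ((-3)·(-1) − 1²) + ((-3)·(-1) − (-1)²) + ((-1)·(-1) − (-1)²) = 2 + 2 + 0 = 4.
det M (expand along row 1) = (-3)·0 − 1·(-2) + (-1)·(-2) = 4.
Characteristic polynomial: λ³ + 5λ² + 4λ − 4 = 0.
Substitute λ = y + (tr M)/3 = y − 1.666667 to remove the quadratic term: y³ + p·y + q = 0 with p = s − (tr M)²/3 = -4.333333 and q = −2(tr M)³/27 + (tr M)·s/3 − det M = -1.407407.
Three real roots ⇒ use the trigonometric (Viète) form: r = 2√(−p/3) = 2.403701, φ = arccos(3q/(p·r)) = arccos(0.405358) = 1.153426 rad.
y_k = r·cos(φ/3 − 2πk/3) for k = 0, 1, 2 gives y = 2.228219, -0.333333, -1.894886.
λ_k = y_k − 1.666667 gives λ = 0.5616, -2.0000, -3.5616 (check: the sum is -5.0000 = tr M).

Hence λ_max = 0.5616 and λ_min = -3.5616.


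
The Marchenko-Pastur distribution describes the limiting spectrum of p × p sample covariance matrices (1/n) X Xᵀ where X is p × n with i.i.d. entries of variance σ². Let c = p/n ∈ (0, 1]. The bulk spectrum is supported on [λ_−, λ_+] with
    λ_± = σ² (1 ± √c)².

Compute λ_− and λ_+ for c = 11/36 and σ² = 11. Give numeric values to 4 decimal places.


c = 11/36 = 0.305556; √c = 0.552771.
λ_− = σ² (1 − √c)² = 11 · (1 − 0.552771)² = 11 · (0.447229)² = 2.200154.
λ_+ = σ² (1 + √c)² = 11 · (1 + 0.552771)² = 11 · (1.552771)² = 26.522069.

Rounded to 4 decimal places: λ_− ≈ 2.2002, λ_+ ≈ 26.5221.


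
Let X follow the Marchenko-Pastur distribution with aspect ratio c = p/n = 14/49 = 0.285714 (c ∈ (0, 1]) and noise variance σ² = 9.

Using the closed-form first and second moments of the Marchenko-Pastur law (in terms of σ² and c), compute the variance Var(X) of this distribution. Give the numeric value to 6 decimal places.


Recall the MP moments m_1 = E[X] = σ² and m_2 = E[X²] = σ⁴ (1 + c).
m_1 = E[X] = σ² = 9, so m_1² = 81.
m_2 = E[X²] = σ⁴ (1 + c) = 81 · (1 + 0.285714) = 81 · 1.285714 = 104.142857.
(Note m_2 − m_1² simplifies to c · σ⁴ = 0.285714 · 81.)

Var(X) = m_2 − m_1² = 104.142857 − 81 = 23.142857.


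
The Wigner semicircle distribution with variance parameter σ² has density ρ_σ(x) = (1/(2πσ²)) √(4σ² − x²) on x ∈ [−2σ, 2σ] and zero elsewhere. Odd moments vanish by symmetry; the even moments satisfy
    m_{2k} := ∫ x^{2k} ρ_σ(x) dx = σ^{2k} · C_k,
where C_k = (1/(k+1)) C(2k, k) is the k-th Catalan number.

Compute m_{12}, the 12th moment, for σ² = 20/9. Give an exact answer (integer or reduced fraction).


By the scaled semicircle moment identity, m_{2k} = σ^{2k} · C_k with k = 6.
C_6 = (1/(k+1)) · C(2k, k) = (1/7) · C(12, 6) = (1/7) · 924 = 132.
σ^{2k} = (σ²)^k = (20/9)^6 = 64000000/531441.

Therefore m_{12} = σ^{12} · C_6 = (64000000/531441) · 132 = 2816000000/177147.


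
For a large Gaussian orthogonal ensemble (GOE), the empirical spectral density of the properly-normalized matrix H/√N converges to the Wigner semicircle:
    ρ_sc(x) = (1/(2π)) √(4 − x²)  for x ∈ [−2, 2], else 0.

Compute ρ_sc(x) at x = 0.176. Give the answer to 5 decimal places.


ρ_sc(x) = (1/(2π)) √(4 − x²). With x = 0.176:
  4 − x² = 4 − (0.176)² = 4 − 0.030976 = 3.969024.
  √(4 − x²) = 1.992241.
  1/(2π) = 0.159155.
  ρ_sc(0.176) = 0.159155 · 1.992241 = 0.317075.

Rounded to 5 decimal places: ρ_sc(0.176) ≈ 0.31707.


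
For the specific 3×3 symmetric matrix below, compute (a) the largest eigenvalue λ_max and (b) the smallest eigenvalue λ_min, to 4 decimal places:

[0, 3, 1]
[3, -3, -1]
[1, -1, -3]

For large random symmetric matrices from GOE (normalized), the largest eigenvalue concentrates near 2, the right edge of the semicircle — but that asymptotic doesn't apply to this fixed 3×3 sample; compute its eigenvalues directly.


Since M is real symmetric, all three eigenvalues are real; they are the roots of det(λI − M) = λ³ − (tr M) λ² + s λ − det M, where s is the sum of the principal 2×2 minors.
tr M = 0 + (-3) + (-3) = -6.
s = (0·(-3) − 3²) + (0·(-3) − 1²) + ((-3)·(-3) − (-1)²) = -9 + (-1) + 8 = -2.
det M (expand along row 1) = 0·8 − 3·(-8) + 1·0 = 24.
Characteristic polynomial: λ³ + 6λ² − 2λ − 24 = 0.
Substitute λ = y + (tr M)/3 = y − 2.000000 to remove the quadratic term: y³ + p·y + q = 0 with p = s − (tr M)²/3 = -14.000000 and q = −2(tr M)³/27 + (tr M)·s/3 − det M = -4.000000.
Three real roots ⇒ use the trigonometric (Viète) form: r = 2√(−p/3) = 4.320494, φ = arccos(3q/(p·r)) = arccos(0.198390) = 1.371081 rad.
y_k = r·cos(φ/3 − 2πk/3) for k = 0, 1, 2 gives y = 3.877074, -0.287410, -3.589664.
λ_k = y_k − 2.000000 gives λ = 1.8771, -2.2874, -5.5897 (check: the sum is -6.0000 = tr M).

Hence λ_max = 1.8771 and λ_min = -5.5897.


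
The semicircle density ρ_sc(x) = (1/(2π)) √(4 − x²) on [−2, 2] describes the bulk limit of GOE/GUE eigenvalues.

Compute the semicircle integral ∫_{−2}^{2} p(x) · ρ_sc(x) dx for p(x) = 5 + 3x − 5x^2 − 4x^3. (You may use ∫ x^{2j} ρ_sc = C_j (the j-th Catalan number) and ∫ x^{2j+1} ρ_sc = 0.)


Write p(x) = Σ a_i x^i, split into monomials and integrate each against ρ_sc separately.
Using ∫ x^{2j} ρ_sc = C_j = (1/(j+1)) C(2j, j) (Catalan numbers) and ∫ x^{2j+1} ρ_sc = 0 (odd monomials vanish by symmetry):
  i = 0 (even): a_0 · C_{0} = 5 · 1 = 5
  i = 1 (odd): ∫ x^1 ρ_sc = 0 (vanishes)
  i = 2 (even): a_2 · C_{1} = -5 · 1 = -5
  i = 3 (odd): ∫ x^3 ρ_sc = 0 (vanishes)

Summing the contributions: ∫_{−2}^{2} p(x) ρ_sc(x) dx = 5 + (-5) = 0.


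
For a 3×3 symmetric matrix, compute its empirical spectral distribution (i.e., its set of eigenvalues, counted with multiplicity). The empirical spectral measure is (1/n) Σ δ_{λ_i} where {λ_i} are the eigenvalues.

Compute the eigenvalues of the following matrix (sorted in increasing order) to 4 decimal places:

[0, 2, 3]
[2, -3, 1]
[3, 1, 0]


Since M is real symmetric, all three eigenvalues are real; they are the roots of det(λI − M) = λ³ − (tr M) λ² + s λ − det M, where s is the sum of the principal 2×2 minors.
tr M = 0 + (-3) + 0 = -3.
s = (0·(-3) − 2²) + (0·0 − 3²) + ((-3)·0 − 1²) = -4 + (-9) + (-1) = -14.
det M (expand along row 1) = 0·(-1) − 2·(-3) + 3·11 = 39.
Characteristic polynomial: λ³ + 3λ² − 14λ − 39 = 0.
Substitute λ = y + (tr M)/3 = y − 1.000000 to remove the quadratic term: y³ + p·y + q = 0 with p = s − (tr M)²/3 = -17.000000 and q = −2(tr M)³/27 + (tr M)·s/3 − det M = -23.000000.
Three real roots ⇒ use the trigonometric (Viète) form: r = 2√(−p/3) = 4.760952, φ = arccos(3q/(p·r)) = arccos(0.852523) = 0.550002 rad.
y_k = r·cos(φ/3 − 2πk/3) for k = 0, 1, 2 gives y = 4.681165, -1.588904, -3.092261.
λ_k = y_k − 1.000000 gives λ = 3.6812, -2.5889, -4.0923 (check: the sum is -3.0000 = tr M).

Eigenvalues sorted in increasing order: [-4.0923, -2.5889, 3.6812].


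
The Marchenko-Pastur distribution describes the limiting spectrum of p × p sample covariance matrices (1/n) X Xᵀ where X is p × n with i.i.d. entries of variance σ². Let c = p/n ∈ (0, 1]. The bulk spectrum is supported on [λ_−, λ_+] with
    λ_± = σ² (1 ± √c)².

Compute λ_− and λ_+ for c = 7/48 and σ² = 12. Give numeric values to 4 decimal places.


c = 7/48 = 0.145833; √c = 0.381881.
λ_− = σ² (1 − √c)² = 12 · (1 − 0.381881)² = 12 · (0.618119)² = 4.584849.
λ_+ = σ² (1 + √c)² = 12 · (1 + 0.381881)² = 12 · (1.381881)² = 22.915151.

Rounded to 4 decimal places: λ_− ≈ 4.5848, λ_+ ≈ 22.9152.


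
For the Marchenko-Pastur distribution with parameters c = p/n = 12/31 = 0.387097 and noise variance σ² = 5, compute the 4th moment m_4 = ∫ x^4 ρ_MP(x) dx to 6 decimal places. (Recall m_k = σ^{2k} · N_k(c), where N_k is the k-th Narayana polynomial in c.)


E[X⁴] = σ⁸ (1 + 6c + 6c² + c³) (fourth MP moment). With σ² = 5 (so σ⁸ = 625) and c = 12/31 = 0.387097: E[X⁴] = 625 · (1 + 6·0.387097 + 6·(0.387097)² + (0.387097)³) = 625 · 4.279648.

So E[X^4] = 2674.780135.


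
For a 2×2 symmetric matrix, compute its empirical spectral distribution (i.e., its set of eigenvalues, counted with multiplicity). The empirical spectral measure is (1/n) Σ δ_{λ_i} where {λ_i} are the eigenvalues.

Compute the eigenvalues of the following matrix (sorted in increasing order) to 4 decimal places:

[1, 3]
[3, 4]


Since M is real symmetric, both eigenvalues are real; they are the roots of det(λI − M) = λ² − (tr M) λ + det M.
tr M = 1 + 4 = 5.
det M = 1·4 − 3² = 4 − 9 = -5.
Characteristic polynomial: λ² − 5λ − 5 = 0.
Discriminant Δ = (tr M)² − 4·det M = 25 − (-20) = 45; √Δ = 6.708204.
λ = (tr M ± √Δ)/2 = (5 ± 6.708204)/2, giving (tr M − √Δ)/2 = -0.8541 and (tr M + √Δ)/2 = 5.8541.

Eigenvalues sorted in increasing order: [-0.8541, 5.8541].


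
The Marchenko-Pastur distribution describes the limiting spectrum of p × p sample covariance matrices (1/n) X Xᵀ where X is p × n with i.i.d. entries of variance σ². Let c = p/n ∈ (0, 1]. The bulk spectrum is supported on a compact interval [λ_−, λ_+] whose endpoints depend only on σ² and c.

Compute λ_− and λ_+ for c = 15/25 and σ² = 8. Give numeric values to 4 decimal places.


c = 15/25 = 0.600000; √c = 0.774597.
λ_− = σ² (1 − √c)² = 8 · (1 − 0.774597)² = 8 · (0.225403)² = 0.406453.
λ_+ = σ² (1 + √c)² = 8 · (1 + 0.774597)² = 8 · (1.774597)² = 25.193547.

Rounded to 4 decimal places: λ_− ≈ 0.4065, λ_+ ≈ 25.1935.


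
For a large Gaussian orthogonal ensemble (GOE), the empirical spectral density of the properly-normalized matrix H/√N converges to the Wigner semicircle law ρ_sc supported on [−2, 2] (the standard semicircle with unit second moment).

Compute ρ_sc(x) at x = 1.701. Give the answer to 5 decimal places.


ρ_sc(x) = (1/(2π)) √(4 − x²). With x = 1.701:
  4 − x² = 4 − (1.701)² = 4 − 2.893401 = 1.106599.
  √(4 − x²) = 1.051950.
  1/(2π) = 0.159155.
  ρ_sc(1.701) = 0.159155 · 1.051950 = 0.167423.

Rounded to 5 decimal places: ρ_sc(1.701) ≈ 0.16742.


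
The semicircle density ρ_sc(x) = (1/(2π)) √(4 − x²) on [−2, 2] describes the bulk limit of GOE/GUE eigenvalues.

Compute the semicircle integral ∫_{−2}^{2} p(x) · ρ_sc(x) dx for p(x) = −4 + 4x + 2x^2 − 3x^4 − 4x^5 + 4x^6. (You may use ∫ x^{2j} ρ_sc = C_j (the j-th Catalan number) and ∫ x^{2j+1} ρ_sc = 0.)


Write p(x) = Σ a_i x^i, split into monomials and integrate each against ρ_sc separately.
Using ∫ x^{2j} ρ_sc = C_j = (1/(j+1)) C(2j, j) (Catalan numbers) and ∫ x^{2j+1} ρ_sc = 0 (odd monomials vanish by symmetry):
  i = 0 (even): a_0 · C_{0} = -4 · 1 = -4
  i = 1 (odd): ∫ x^1 ρ_sc = 0 (vanishes)
  i = 2 (even): a_2 · C_{1} = 2 · 1 = 2
  i = 4 (even): a_4 · C_{2} = -3 · 2 = -6
  i = 5 (odd): ∫ x^5 ρ_sc = 0 (vanishes)
  i = 6 (even): a_6 · C_{3} = 4 · 5 = 20

Summing the contributions: ∫_{−2}^{2} p(x) ρ_sc(x) dx = (-4) + 2 + (-6) + 20 = 12.


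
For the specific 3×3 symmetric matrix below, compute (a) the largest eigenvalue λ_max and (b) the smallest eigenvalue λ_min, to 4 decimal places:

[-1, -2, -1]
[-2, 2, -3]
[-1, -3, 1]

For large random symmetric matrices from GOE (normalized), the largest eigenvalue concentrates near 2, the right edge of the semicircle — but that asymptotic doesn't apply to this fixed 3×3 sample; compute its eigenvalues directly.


Since M is real symmetric, all three eigenvalues are real; they are the roots of det(λI − M) = λ³ − (tr M) λ² + s λ − det M, where s is the sum of the principal 2×2 minors.
tr M = -1 + 2 + 1 = 2.
s = ((-1)·2 − (-2)²) + ((-1)·1 − (-1)²) + (2·1 − (-3)²) = -6 + (-2) + (-7) = -15.
det M (expand along row 1) = (-1)·(-7) − (-2)·(-5) + (-1)·8 = -11.
Characteristic polynomial: λ³ − 2λ² − 15λ + 11 = 0.
Substitute λ = y + (tr M)/3 = y + 0.666667 to remove the quadratic term: y³ + p·y + q = 0 with p = s − (tr M)²/3 = -16.333333 and q = −2(tr M)³/27 + (tr M)·s/3 − det M = 0.407407.
Three real roots ⇒ use the trigonometric (Viète) form: r = 2√(−p/3) = 4.666667, φ = arccos(3q/(p·r)) = arccos(-0.016035) = 1.586832 rad.
y_k = r·cos(φ/3 − 2πk/3) for k = 0, 1, 2 gives y = 4.028922, 0.024944, -4.053866.
λ_k = y_k + 0.666667 gives λ = 4.6956, 0.6916, -3.3872 (check: the sum is 2.0000 = tr M).

Hence λ_max = 4.6956 and λ_min = -3.3872.


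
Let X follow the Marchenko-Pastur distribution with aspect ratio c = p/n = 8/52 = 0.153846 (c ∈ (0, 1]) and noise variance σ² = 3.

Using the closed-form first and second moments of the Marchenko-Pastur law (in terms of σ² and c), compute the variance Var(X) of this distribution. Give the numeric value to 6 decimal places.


Recall the MP moments m_1 = E[X] = σ² and m_2 = E[X²] = σ⁴ (1 + c).
m_1 = E[X] = σ² = 3, so m_1² = 9.
m_2 = E[X²] = σ⁴ (1 + c) = 9 · (1 + 0.153846) = 9 · 1.153846 = 10.384615.
(Note m_2 − m_1² simplifies to c · σ⁴ = 0.153846 · 9.)

Var(X) = m_2 − m_1² = 10.384615 − 9 = 1.384615.


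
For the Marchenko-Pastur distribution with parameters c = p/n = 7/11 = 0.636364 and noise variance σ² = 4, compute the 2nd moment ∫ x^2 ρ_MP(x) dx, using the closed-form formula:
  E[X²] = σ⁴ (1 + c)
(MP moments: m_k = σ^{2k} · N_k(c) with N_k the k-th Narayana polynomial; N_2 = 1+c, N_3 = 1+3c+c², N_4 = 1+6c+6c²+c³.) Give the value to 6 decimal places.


E[X²] = σ⁴ (1 + c) (second MP moment). With σ² = 4 (so σ⁴ = 16) and c = 7/11 = 0.636364: E[X²] = 16 · (1 + 0.636364) = 16 · 1.636364.

So E[X^2] = 26.181818.


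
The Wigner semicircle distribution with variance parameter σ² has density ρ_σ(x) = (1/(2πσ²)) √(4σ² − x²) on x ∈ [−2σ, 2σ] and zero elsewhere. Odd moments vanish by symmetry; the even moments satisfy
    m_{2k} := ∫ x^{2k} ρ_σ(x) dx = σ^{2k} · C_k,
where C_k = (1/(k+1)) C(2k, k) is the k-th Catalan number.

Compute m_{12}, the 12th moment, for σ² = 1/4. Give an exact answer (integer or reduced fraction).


By the scaled semicircle moment identity, m_{2k} = σ^{2k} · C_k with k = 6.
C_6 = (1/(k+1)) · C(2k, k) = (1/7) · C(12, 6) = (1/7) · 924 = 132.
σ^{2k} = (σ²)^k = (1/4)^6 = 1/4096.

Therefore m_{12} = σ^{12} · C_6 = (1/4096) · 132 = 33/1024.


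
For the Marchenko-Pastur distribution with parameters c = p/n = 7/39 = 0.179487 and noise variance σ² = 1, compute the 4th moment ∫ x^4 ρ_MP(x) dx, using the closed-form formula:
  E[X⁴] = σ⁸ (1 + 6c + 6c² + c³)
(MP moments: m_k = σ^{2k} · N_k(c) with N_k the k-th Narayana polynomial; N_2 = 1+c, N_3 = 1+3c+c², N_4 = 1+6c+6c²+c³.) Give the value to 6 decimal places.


E[X⁴] = σ⁸ (1 + 6c + 6c² + c³) (fourth MP moment). With σ² = 1 (so σ⁸ = 1) and c = 7/39 = 0.179487: E[X⁴] = 1 · (1 + 6·0.179487 + 6·(0.179487)² + (0.179487)³) = 1 · 2.275999.

So E[X^4] = 2.275999.


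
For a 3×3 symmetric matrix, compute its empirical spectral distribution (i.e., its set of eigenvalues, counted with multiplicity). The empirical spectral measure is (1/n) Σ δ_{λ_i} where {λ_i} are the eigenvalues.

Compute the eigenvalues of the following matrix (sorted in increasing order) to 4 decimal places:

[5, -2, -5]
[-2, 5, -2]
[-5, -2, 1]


Since M is real symmetric, all three eigenvalues are real; they are the roots of det(λI − M) = λ³ − (tr M) λ² + s λ − det M, where s is the sum of the principal 2×2 minors.
tr M = 5 + 5 + 1 = 11.
s = (5·5 − (-2)²) + (5·1 − (-5)²) + (5·1 − (-2)²) = 21 + (-20) + 1 = 2.
det M (expand along row 1) = 5·1 − (-2)·(-12) + (-5)·29 = -164.
Characteristic polynomial: λ³ − 11λ² + 2λ + 164 = 0.
Substitute λ = y + (tr M)/3 = y + 3.666667 to remove the quadratic term: y³ + p·y + q = 0 with p = s − (tr M)²/3 = -38.333333 and q = −2(tr M)³/27 + (tr M)·s/3 − det M = 72.740741.
Three real roots ⇒ use the trigonometric (Viète) form: r = 2√(−p/3) = 7.149204, φ = arccos(3q/(p·r)) = arccos(-0.796278) = 2.491914 rad.
y_k = r·cos(φ/3 − 2πk/3) for k = 0, 1, 2 gives y = 4.821458, 2.160758, -6.982216.
λ_k = y_k + 3.666667 gives λ = 8.4881, 5.8274, -3.3155 (check: the sum is 11.0000 = tr M).

Eigenvalues sorted in increasing order: [-3.3155, 5.8274, 8.4881].


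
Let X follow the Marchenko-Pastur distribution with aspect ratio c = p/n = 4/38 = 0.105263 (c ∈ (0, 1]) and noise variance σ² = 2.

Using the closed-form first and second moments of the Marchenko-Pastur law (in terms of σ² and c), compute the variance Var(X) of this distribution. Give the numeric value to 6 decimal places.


Recall the MP moments m_1 = E[X] = σ² and m_2 = E[X²] = σ⁴ (1 + c).
m_1 = E[X] = σ² = 2, so m_1² = 4.
m_2 = E[X²] = σ⁴ (1 + c) = 4 · (1 + 0.105263) = 4 · 1.105263 = 4.421053.
(Note m_2 − m_1² simplifies to c · σ⁴ = 0.105263 · 4.)

Var(X) = m_2 − m_1² = 4.421053 − 4 = 0.421053.


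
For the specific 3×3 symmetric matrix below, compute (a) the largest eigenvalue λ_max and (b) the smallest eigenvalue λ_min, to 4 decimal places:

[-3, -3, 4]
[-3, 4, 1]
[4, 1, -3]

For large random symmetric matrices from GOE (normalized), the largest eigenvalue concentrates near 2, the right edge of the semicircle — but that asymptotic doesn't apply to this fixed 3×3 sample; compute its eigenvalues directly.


Since M is real symmetric, all three eigenvalues are real; they are the roots of det(λI − M) = λ³ − (tr M) λ² + s λ − det M, where s is the sum of the principal 2×2 minors.
tr M = -3 + 4 + (-3) = -2.
s = ((-3)·4 − (-3)²) + ((-3)·(-3) − 4²) + (4·(-3) − 1²) = -21 + (-7) + (-13) = -41.
det M (expand along row 1) = (-3)·(-13) − (-3)·5 + 4·(-19) = -22.
Characteristic polynomial: λ³ + 2λ² − 41λ + 22 = 0.
Substitute λ = y + (tr M)/3 = y − 0.666667 to remove the quadratic term: y³ + p·y + q = 0 with p = s − (tr M)²/3 = -42.333333 and q = −2(tr M)³/27 + (tr M)·s/3 − det M = 49.925926.
Three real roots ⇒ use the trigonometric (Viète) form: r = 2√(−p/3) = 7.512952, φ = arccos(3q/(p·r)) = arccos(-0.470928) = 2.061139 rad.
y_k = r·cos(φ/3 − 2πk/3) for k = 0, 1, 2 gives y = 5.808435, 1.222512, -7.030947.
λ_k = y_k − 0.666667 gives λ = 5.1418, 0.5558, -7.6976 (check: the sum is -2.0000 = tr M).

Hence λ_max = 5.1418 and λ_min = -7.6976.


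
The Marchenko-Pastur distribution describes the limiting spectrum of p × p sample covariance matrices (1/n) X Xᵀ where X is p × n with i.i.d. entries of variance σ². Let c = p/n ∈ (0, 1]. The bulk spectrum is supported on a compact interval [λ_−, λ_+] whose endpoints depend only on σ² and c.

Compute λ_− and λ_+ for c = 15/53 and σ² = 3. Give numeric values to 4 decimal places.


c = 15/53 = 0.283019; √c = 0.531995.
λ_− = σ² (1 − √c)² = 3 · (1 − 0.531995)² = 3 · (0.468005)² = 0.657086.
λ_+ = σ² (1 + √c)² = 3 · (1 + 0.531995)² = 3 · (1.531995)² = 7.041028.

Rounded to 4 decimal places: λ_− ≈ 0.6571, λ_+ ≈ 7.0410.


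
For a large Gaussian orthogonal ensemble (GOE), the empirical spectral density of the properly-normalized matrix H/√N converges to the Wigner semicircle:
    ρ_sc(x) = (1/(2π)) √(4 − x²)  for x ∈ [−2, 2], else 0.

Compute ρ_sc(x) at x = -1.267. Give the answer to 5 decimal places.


ρ_sc(x) = (1/(2π)) √(4 − x²). With x = -1.267:
  4 − x² = 4 − (-1.267)² = 4 − 1.605289 = 2.394711.
  √(4 − x²) = 1.547485.
  1/(2π) = 0.159155.
  ρ_sc(-1.267) = 0.159155 · 1.547485 = 0.246290.

Rounded to 5 decimal places: ρ_sc(-1.267) ≈ 0.24629.


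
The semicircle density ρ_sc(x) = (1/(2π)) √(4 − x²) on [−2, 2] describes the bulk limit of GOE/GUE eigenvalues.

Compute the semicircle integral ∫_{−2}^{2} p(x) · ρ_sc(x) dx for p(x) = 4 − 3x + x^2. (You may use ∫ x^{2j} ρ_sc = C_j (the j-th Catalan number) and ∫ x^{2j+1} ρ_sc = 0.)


Write p(x) = Σ a_i x^i, split into monomials and integrate each against ρ_sc separately.
Using ∫ x^{2j} ρ_sc = C_j = (1/(j+1)) C(2j, j) (Catalan numbers) and ∫ x^{2j+1} ρ_sc = 0 (odd monomials vanish by symmetry):
  i = 0 (even): a_0 · C_{0} = 4 · 1 = 4
  i = 1 (odd): ∫ x^1 ρ_sc = 0 (vanishes)
  i = 2 (even): a_2 · C_{1} = 1 · 1 = 1

Summing the contributions: ∫_{−2}^{2} p(x) ρ_sc(x) dx = 4 + 1 = 5.
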